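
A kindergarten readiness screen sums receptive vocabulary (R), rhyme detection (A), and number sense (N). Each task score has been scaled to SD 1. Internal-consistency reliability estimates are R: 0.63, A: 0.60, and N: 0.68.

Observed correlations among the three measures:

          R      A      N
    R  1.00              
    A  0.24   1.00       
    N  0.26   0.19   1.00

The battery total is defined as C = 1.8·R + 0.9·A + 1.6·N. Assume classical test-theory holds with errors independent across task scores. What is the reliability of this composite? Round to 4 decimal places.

Var(C) = 1.8² + 0.9² + 1.6² + 2·[1.62·0.24 + 2.88·0.26 + 1.44·0.19] = 6.61 + 2.8224 = 9.4324.
Because errors are independent across components, Cov(Tᵢ,Tⱼ) = Cov(Xᵢ,Xⱼ); the off-diagonal part of the true-score variance is the same as above.
True-score variance = [1.8²·0.63 + 0.9²·0.60 + 1.6²·0.68] + 2.8224 = 4.268 + 2.8224 = 7.0904.
Reliability = 7.0904 / 9.4324 = 0.7517.

0.7517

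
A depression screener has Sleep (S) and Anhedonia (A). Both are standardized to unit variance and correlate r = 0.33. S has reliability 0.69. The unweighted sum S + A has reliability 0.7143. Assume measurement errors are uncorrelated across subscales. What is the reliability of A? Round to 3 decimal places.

Var(S+A) = 2 + 2·0.33 = 2.660.
True-score variance = ρ_S + ρ_A + 2·0.33, so 0.7143 = (0.69 + ρ_A + 0.66) / 2.660.
ρ_A = 0.7143·2.660 − 0.69 − 0.66 = 0.550.

0.550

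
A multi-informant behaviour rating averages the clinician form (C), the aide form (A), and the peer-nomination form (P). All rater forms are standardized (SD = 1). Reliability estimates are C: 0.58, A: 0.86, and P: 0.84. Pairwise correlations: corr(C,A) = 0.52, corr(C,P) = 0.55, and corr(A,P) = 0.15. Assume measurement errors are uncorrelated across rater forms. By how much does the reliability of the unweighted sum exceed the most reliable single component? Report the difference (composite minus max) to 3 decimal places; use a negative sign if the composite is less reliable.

Var(sum) = 3 + 2.44 = 5.44; true-score variance = 2.28 + 2.44 = 4.72; composite reliability = 0.8676.
Max component reliability = 0.8600.
Difference = 0.8676 − 0.8600 = 0.008.

0.008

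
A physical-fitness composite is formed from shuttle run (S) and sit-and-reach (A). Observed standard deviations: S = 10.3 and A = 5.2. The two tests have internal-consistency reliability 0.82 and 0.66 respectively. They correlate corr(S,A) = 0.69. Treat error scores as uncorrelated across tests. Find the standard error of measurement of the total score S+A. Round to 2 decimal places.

Var(total) = 133.13 + 73.9128 = 207.043.
True-score variance = 104.84 + 73.9128 = 178.753, so reliability = 0.8634.
Error variance = 207.043 − 178.753 = 28.2898; SEM = √28.2898 = 5.32.

5.32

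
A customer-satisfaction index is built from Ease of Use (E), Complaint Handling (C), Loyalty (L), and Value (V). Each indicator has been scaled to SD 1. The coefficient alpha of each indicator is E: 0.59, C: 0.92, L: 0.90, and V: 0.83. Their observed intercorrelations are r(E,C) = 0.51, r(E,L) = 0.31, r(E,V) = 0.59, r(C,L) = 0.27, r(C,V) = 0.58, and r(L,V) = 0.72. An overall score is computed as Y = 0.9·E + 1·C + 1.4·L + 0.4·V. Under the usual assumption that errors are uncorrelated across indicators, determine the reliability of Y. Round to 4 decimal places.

0.9214

Var(Y) = 0.9² + 1 + 1.4² + 0.4² + 2·[0.9·0.51 + 1.26·0.31 + 0.36·0.59 + 1.4·0.27 + 0.4·0.58 + 0.56·0.72] = 3.93 + 4.1504 = 8.0804.
Under uncorrelated errors the observed covariances equal the true-score covariances, so only the own-variance terms attenuate.
True-score variance = [0.9²·0.59 + 0.92 + 1.4²·0.90 + 0.4²·0.83] + 4.1504 = 3.2947 + 4.1504 = 7.4451.
Reliability = 7.4451 / 8.0804 = 0.9214.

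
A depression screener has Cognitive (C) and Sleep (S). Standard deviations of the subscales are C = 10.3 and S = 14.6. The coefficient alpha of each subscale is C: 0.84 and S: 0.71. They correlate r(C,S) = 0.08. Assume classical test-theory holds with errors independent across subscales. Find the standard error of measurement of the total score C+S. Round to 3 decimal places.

8.876

Var(total) = 319.25 + 24.0608 = 343.311.
True-score variance = 240.459 + 24.0608 = 264.52, so reliability = 0.7705.
Error variance = 343.311 − 264.52 = 78.7908; SEM = √78.7908 = 8.876.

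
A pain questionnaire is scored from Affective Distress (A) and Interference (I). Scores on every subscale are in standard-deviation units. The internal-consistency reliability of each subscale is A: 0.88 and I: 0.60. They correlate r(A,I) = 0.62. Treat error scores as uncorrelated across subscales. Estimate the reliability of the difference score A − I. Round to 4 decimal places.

0.3158

Var(A−I) = 1 + 1 − 2·0.62 = 2 − 1.24 = 0.76.
With uncorrelated errors the cross-covariances are all true-score covariance, so they carry over unchanged; only the diagonal terms shrink to ρᵢσᵢ².
True-score variance = [0.88 + 0.60] − 1.24 = 1.48 − 1.24 = 0.24.
Reliability = 0.24 / 0.76 = 0.3158.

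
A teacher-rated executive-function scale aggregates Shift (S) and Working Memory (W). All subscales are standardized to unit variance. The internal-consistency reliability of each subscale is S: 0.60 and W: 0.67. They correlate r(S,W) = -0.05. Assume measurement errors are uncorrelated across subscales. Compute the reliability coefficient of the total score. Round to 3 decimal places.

0.616

Var(S+W) = 2 + 2·[(-0.05)] = 2 − 0.1 = 1.9.
Because errors are independent across components, Cov(Tᵢ,Tⱼ) = Cov(Xᵢ,Xⱼ); the off-diagonal part of the true-score variance is the same as above.
True-score variance = [0.60 + 0.67] − 0.1 = 1.27 − 0.1 = 1.17.
Reliability = 1.17 / 1.9 = 0.616.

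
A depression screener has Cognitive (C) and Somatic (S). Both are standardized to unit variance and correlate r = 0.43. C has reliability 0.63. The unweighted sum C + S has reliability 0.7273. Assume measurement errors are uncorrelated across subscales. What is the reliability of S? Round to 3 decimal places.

Var(C+S) = 2 + 2·0.43 = 2.860.
True-score variance = ρ_C + ρ_S + 2·0.43, so 0.7273 = (0.63 + ρ_S + 0.86) / 2.860.
ρ_S = 0.7273·2.860 − 0.63 − 0.86 = 0.590.

0.590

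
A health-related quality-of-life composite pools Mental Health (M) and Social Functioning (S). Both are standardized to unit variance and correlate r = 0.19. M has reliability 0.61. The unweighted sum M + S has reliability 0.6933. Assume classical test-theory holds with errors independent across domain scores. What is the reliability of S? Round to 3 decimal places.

0.660

Var(M+S) = 2 + 2·0.19 = 2.380.
True-score variance = ρ_M + ρ_S + 2·0.19, so 0.6933 = (0.61 + ρ_S + 0.38) / 2.380.
ρ_S = 0.6933·2.380 − 0.61 − 0.38 = 0.660.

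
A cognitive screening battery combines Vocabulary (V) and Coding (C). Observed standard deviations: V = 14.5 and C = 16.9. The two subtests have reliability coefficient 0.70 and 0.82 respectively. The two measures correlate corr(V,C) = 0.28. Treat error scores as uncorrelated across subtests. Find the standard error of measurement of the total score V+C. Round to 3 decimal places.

Var(total) = 495.86 + 137.228 = 633.088.
True-score variance = 381.375 + 137.228 = 518.603, so reliability = 0.8192.
Error variance = 633.088 − 518.603 = 114.485; SEM = √114.485 = 10.700.

10.700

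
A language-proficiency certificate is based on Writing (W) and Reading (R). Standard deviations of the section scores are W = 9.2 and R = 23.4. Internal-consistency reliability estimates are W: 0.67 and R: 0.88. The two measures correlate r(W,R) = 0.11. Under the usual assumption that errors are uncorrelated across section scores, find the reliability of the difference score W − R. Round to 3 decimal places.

0.840

Var(W−R) = 9.2² + 23.4² − 2·9.2·23.4·0.11 = 632.2 − 47.3616 = 584.838.
Because errors are independent across components, Cov(Tᵢ,Tⱼ) = Cov(Xᵢ,Xⱼ); the off-diagonal part of the true-score variance is the same as above.
True-score variance = [9.2²·0.67 + 23.4²·0.88] − 47.3616 = 538.562 − 47.3616 = 491.2.
Reliability = 491.2 / 584.838 = 0.840.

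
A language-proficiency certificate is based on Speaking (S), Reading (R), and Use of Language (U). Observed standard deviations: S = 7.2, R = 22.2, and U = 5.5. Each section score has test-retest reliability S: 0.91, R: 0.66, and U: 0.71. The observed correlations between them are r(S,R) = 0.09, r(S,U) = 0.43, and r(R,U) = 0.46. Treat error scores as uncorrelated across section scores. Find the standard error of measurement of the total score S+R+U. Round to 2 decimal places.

13.45

Var(total) = 574.93 + 175.159 = 750.089.
True-score variance = 393.926 + 175.159 = 569.086, so reliability = 0.7587.
Error variance = 750.089 − 569.086 = 181.004; SEM = √181.004 = 13.45.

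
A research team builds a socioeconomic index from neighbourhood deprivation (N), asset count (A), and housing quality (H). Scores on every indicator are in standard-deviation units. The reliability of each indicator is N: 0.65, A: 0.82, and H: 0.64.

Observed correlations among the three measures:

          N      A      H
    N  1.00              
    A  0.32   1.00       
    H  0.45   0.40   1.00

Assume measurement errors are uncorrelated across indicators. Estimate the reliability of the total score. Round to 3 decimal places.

0.833

Var(N+A+H) = 3 + 2·[0.32 + 0.45 + 0.40] = 3 + 2.34 = 5.34.
Because errors are independent across components, Cov(Tᵢ,Tⱼ) = Cov(Xᵢ,Xⱼ); the off-diagonal part of the true-score variance is the same as above.
True-score variance = [0.65 + 0.82 + 0.64] + 2.34 = 2.11 + 2.34 = 4.45.
Reliability = 4.45 / 5.34 = 0.833.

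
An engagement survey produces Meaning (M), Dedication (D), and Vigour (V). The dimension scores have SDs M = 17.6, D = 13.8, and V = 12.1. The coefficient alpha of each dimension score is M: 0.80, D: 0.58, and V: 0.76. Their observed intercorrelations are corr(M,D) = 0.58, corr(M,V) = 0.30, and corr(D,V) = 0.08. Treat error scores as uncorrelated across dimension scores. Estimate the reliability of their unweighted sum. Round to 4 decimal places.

Var(M+D+V) = 17.6² + 13.8² + 12.1² + 2·[17.6·13.8·0.58 + 17.6·12.1·0.30 + 13.8·12.1·0.08] = 646.61 + 436.234 = 1082.84.
With uncorrelated errors the cross-covariances are all true-score covariance, so they carry over unchanged; only the diagonal terms shrink to ρᵢσᵢ².
True-score variance = [17.6²·0.80 + 13.8²·0.58 + 12.1²·0.76] + 436.234 = 469.535 + 436.234 = 905.768.
Reliability = 905.768 / 1082.84 = 0.8365.

0.8365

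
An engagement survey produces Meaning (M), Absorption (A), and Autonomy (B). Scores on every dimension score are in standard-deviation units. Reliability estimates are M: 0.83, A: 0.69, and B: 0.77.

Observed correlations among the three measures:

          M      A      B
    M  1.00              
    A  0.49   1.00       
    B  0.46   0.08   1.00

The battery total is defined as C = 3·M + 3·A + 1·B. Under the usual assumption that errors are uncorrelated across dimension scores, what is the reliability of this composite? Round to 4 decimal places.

Var(C) = 3² + 3² + 1 + 2·[9·0.49 + 3·0.46 + 3·0.08] = 19 + 12.06 = 31.06.
Because errors are independent across components, Cov(Tᵢ,Tⱼ) = Cov(Xᵢ,Xⱼ); the off-diagonal part of the true-score variance is the same as above.
True-score variance = [3²·0.83 + 3²·0.69 + 0.77] + 12.06 = 14.45 + 12.06 = 26.51.
Reliability = 26.51 / 31.06 = 0.8535.

0.8535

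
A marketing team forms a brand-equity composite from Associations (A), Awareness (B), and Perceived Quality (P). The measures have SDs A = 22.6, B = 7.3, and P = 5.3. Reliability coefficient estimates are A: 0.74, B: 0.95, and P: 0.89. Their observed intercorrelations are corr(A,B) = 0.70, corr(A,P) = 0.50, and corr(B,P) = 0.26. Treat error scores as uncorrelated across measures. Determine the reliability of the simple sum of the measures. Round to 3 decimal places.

0.856

Var(A+B+P) = 22.6² + 7.3² + 5.3² + 2·[22.6·7.3·0.70 + 22.6·5.3·0.50 + 7.3·5.3·0.26] = 592.14 + 370.871 = 963.011.
With uncorrelated errors the cross-covariances are all true-score covariance, so they carry over unchanged; only the diagonal terms shrink to ρᵢσᵢ².
True-score variance = [22.6²·0.74 + 7.3²·0.95 + 5.3²·0.89] + 370.871 = 453.588 + 370.871 = 824.459.
Reliability = 824.459 / 963.011 = 0.856.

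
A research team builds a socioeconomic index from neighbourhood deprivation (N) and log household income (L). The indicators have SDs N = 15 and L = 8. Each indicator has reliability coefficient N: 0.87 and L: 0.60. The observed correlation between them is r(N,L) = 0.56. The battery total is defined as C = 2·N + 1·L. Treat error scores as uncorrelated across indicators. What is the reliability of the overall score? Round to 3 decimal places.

Var(C) = 2²·15² + 8² + 2·[2·15·8·0.56] = 964 + 268.8 = 1232.8.
With uncorrelated errors the cross-covariances are all true-score covariance, so they carry over unchanged; only the diagonal terms shrink to ρᵢσᵢ².
True-score variance = [2²·15²·0.87 + 8²·0.60] + 268.8 = 821.4 + 268.8 = 1090.2.
Reliability = 1090.2 / 1232.8 = 0.884.

0.884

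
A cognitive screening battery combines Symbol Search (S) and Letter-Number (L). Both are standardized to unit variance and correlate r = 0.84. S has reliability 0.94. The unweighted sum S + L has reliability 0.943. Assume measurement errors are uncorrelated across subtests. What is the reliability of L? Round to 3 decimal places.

0.850

Var(S+L) = 2 + 2·0.84 = 3.680.
True-score variance = ρ_S + ρ_L + 2·0.84, so 0.943 = (0.94 + ρ_L + 1.68) / 3.680.
ρ_L = 0.943·3.680 − 0.94 − 1.68 = 0.850.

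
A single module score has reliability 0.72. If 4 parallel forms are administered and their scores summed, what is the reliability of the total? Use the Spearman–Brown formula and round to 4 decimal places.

0.9114

ρ_k = kρ / (1 + (k−1)ρ) = 4·0.72 / (1 + 3·0.72) = 2.880 / 3.160 = 0.9114.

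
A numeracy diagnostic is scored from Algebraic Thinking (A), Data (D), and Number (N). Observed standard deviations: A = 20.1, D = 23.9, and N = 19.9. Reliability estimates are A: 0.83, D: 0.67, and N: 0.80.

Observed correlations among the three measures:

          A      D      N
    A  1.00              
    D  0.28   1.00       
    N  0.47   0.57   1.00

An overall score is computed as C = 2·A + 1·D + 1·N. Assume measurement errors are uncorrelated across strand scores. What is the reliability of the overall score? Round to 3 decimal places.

Var(C) = 2²·20.1² + 23.9² + 19.9² + 2·[2·20.1·23.9·0.28 + 2·20.1·19.9·0.47 + 23.9·19.9·0.57] = 2583.26 + 1832.21 = 4415.47.
Because errors are independent across components, Cov(Tᵢ,Tⱼ) = Cov(Xᵢ,Xⱼ); the off-diagonal part of the true-score variance is the same as above.
True-score variance = [2²·20.1²·0.83 + 23.9²·0.67 + 19.9²·0.80] + 1832.21 = 2040.83 + 1832.21 = 3873.05.
Reliability = 3873.05 / 4415.47 = 0.877.

0.877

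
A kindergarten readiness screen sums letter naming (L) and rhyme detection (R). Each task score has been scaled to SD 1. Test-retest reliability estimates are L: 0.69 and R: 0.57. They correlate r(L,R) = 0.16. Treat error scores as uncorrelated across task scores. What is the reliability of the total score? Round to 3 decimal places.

0.681

Var(L+R) = 2 + 2·[0.16] = 2 + 0.32 = 2.32.
Because errors are independent across components, Cov(Tᵢ,Tⱼ) = Cov(Xᵢ,Xⱼ); the off-diagonal part of the true-score variance is the same as above.
True-score variance = [0.69 + 0.57] + 0.32 = 1.26 + 0.32 = 1.58.
Reliability = 1.58 / 2.32 = 0.681.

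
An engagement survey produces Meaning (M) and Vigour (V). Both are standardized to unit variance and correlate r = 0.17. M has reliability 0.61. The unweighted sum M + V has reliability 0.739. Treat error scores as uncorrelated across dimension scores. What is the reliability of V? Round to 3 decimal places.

0.779

Var(M+V) = 2 + 2·0.17 = 2.340.
True-score variance = ρ_M + ρ_V + 2·0.17, so 0.739 = (0.61 + ρ_V + 0.34) / 2.340.
ρ_V = 0.739·2.340 − 0.61 − 0.34 = 0.779.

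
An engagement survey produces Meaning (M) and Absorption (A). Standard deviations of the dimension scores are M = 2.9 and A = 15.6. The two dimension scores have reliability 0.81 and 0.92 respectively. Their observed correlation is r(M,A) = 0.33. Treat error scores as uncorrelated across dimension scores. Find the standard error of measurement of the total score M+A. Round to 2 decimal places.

4.59

Var(total) = 251.77 + 29.8584 = 281.628.
True-score variance = 230.703 + 29.8584 = 260.562, so reliability = 0.9252.
Error variance = 281.628 − 260.562 = 21.0667; SEM = √21.0667 = 4.59.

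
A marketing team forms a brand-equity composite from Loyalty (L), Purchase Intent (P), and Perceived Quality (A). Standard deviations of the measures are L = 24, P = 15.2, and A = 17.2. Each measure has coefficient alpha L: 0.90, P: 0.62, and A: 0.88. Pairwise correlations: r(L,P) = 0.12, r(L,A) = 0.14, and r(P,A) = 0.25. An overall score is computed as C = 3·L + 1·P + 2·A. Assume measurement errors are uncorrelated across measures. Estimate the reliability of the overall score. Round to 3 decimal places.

0.904

Var(C) = 3²·24² + 15.2² + 2²·17.2² + 2·[3·24·15.2·0.12 + 6·24·17.2·0.14 + 2·15.2·17.2·0.25] = 6598.4 + 1217.6 = 7816.
Under uncorrelated errors the observed covariances equal the true-score covariances, so only the own-variance terms attenuate.
True-score variance = [3²·24²·0.90 + 15.2²·0.62 + 2²·17.2²·0.88] + 1217.6 = 5850.2 + 1217.6 = 7067.8.
Reliability = 7067.8 / 7816 = 0.904.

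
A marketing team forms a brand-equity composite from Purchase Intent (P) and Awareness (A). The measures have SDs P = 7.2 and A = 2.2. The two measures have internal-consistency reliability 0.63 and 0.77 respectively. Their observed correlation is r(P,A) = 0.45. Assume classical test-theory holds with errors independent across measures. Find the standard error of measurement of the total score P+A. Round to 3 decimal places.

4.505

Var(total) = 56.68 + 14.256 = 70.936.
True-score variance = 36.386 + 14.256 = 50.642, so reliability = 0.7139.
Error variance = 70.936 − 50.642 = 20.294; SEM = √20.294 = 4.505.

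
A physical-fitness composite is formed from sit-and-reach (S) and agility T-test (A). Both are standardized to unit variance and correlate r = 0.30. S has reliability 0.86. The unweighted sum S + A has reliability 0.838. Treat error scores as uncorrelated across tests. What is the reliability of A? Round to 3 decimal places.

0.719

Var(S+A) = 2 + 2·0.30 = 2.600.
True-score variance = ρ_S + ρ_A + 2·0.30, so 0.838 = (0.86 + ρ_A + 0.60) / 2.600.
ρ_A = 0.838·2.600 − 0.86 − 0.60 = 0.719.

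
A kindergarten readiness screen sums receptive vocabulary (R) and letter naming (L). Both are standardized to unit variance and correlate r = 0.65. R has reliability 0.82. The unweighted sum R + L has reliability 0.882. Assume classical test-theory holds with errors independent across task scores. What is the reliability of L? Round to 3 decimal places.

0.791

Var(R+L) = 2 + 2·0.65 = 3.300.
True-score variance = ρ_R + ρ_L + 2·0.65, so 0.882 = (0.82 + ρ_L + 1.30) / 3.300.
ρ_L = 0.882·3.300 − 0.82 − 1.30 = 0.791.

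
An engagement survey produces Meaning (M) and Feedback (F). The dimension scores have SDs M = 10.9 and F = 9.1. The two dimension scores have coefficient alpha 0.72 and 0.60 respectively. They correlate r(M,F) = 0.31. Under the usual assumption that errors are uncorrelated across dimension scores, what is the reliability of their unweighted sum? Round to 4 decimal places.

0.7477

Var(M+F) = 10.9² + 9.1² + 2·[10.9·9.1·0.31] = 201.62 + 61.4978 = 263.118.
Because errors are independent across components, Cov(Tᵢ,Tⱼ) = Cov(Xᵢ,Xⱼ); the off-diagonal part of the true-score variance is the same as above.
True-score variance = [10.9²·0.72 + 9.1²·0.60] + 61.4978 = 135.229 + 61.4978 = 196.727.
Reliability = 196.727 / 263.118 = 0.7477.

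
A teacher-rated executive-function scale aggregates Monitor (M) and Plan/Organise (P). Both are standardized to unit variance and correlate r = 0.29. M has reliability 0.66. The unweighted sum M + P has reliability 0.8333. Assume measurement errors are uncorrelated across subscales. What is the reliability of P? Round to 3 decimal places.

Var(M+P) = 2 + 2·0.29 = 2.580.
True-score variance = ρ_M + ρ_P + 2·0.29, so 0.8333 = (0.66 + ρ_P + 0.58) / 2.580.
ρ_P = 0.8333·2.580 − 0.66 − 0.58 = 0.910.

0.910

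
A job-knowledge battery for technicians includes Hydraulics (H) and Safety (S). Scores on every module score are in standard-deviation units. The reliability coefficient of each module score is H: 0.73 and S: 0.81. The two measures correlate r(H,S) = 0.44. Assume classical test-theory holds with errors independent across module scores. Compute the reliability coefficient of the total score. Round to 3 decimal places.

Var(H+S) = 2 + 2·[0.44] = 2 + 0.88 = 2.88.
With uncorrelated errors the cross-covariances are all true-score covariance, so they carry over unchanged; only the diagonal terms shrink to ρᵢσᵢ².
True-score variance = [0.73 + 0.81] + 0.88 = 1.54 + 0.88 = 2.42.
Reliability = 2.42 / 2.88 = 0.840.

0.840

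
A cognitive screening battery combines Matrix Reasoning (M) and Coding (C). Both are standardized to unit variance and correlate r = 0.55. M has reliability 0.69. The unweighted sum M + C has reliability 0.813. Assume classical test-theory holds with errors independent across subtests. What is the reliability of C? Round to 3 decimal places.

Var(M+C) = 2 + 2·0.55 = 3.100.
True-score variance = ρ_M + ρ_C + 2·0.55, so 0.813 = (0.69 + ρ_C + 1.10) / 3.100.
ρ_C = 0.813·3.100 − 0.69 − 1.10 = 0.730.

0.730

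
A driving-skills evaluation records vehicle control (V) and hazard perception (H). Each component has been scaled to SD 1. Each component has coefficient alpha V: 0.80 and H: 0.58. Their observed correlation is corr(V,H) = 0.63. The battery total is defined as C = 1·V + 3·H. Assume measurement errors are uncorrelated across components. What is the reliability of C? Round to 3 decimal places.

Var(C) = 1 + 3² + 2·[3·0.63] = 10 + 3.78 = 13.78.
Because errors are independent across components, Cov(Tᵢ,Tⱼ) = Cov(Xᵢ,Xⱼ); the off-diagonal part of the true-score variance is the same as above.
True-score variance = [0.80 + 3²·0.58] + 3.78 = 6.02 + 3.78 = 9.8.
Reliability = 9.8 / 13.78 = 0.711.

0.711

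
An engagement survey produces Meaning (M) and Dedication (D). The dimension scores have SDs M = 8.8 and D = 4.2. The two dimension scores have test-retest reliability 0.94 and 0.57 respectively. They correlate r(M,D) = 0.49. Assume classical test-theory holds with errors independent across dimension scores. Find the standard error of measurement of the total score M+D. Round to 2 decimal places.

Var(total) = 95.08 + 36.2208 = 131.301.
True-score variance = 82.8484 + 36.2208 = 119.069, so reliability = 0.9068.
Error variance = 131.301 − 119.069 = 12.2316; SEM = √12.2316 = 3.50.

3.50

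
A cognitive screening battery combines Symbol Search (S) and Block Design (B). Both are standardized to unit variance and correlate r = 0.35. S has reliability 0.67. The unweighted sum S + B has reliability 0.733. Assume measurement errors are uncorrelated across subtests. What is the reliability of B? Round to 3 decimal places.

Var(S+B) = 2 + 2·0.35 = 2.700.
True-score variance = ρ_S + ρ_B + 2·0.35, so 0.733 = (0.67 + ρ_B + 0.70) / 2.700.
ρ_B = 0.733·2.700 − 0.67 − 0.70 = 0.609.

0.609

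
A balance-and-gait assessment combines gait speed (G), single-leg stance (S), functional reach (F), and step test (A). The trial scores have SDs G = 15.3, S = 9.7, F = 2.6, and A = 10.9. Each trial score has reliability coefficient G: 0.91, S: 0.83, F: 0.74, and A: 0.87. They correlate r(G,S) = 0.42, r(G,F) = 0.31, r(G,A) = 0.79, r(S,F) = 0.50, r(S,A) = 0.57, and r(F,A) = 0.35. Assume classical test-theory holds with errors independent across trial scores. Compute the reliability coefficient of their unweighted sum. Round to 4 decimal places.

Var(G+S+F+A) = 15.3² + 9.7² + 2.6² + 10.9² + 2·[15.3·9.7·0.42 + 15.3·2.6·0.31 + 15.3·10.9·0.79 + 9.7·2.6·0.50 + 9.7·10.9·0.57 + 2.6·10.9·0.35] = 453.75 + 578.415 = 1032.16.
With uncorrelated errors the cross-covariances are all true-score covariance, so they carry over unchanged; only the diagonal terms shrink to ρᵢσᵢ².
True-score variance = [15.3²·0.91 + 9.7²·0.83 + 2.6²·0.74 + 10.9²·0.87] + 578.415 = 399.484 + 578.415 = 977.899.
Reliability = 977.899 / 1032.16 = 0.9474.

0.9474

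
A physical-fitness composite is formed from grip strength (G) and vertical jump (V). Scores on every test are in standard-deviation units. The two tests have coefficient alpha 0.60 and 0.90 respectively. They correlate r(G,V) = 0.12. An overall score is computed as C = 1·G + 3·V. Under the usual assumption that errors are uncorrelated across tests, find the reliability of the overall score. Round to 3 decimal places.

Var(C) = 1 + 3² + 2·[3·0.12] = 10 + 0.72 = 10.72.
Under uncorrelated errors the observed covariances equal the true-score covariances, so only the own-variance terms attenuate.
True-score variance = [0.60 + 3²·0.90] + 0.72 = 8.7 + 0.72 = 9.42.
Reliability = 9.42 / 10.72 = 0.879.

0.879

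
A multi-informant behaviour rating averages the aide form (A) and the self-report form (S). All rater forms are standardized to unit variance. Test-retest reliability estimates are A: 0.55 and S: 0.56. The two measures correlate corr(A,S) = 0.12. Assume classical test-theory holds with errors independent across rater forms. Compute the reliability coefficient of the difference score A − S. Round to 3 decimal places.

0.494

Var(A−S) = 1 + 1 − 2·0.12 = 2 − 0.24 = 1.76.
Because errors are independent across components, Cov(Tᵢ,Tⱼ) = Cov(Xᵢ,Xⱼ); the off-diagonal part of the true-score variance is the same as above.
True-score variance = [0.55 + 0.56] − 0.24 = 1.11 − 0.24 = 0.87.
Reliability = 0.87 / 1.76 = 0.494.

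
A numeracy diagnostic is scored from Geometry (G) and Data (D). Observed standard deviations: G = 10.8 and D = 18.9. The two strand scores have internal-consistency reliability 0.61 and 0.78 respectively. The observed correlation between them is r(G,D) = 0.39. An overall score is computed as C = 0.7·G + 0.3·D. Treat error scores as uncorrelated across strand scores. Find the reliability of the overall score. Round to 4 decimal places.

0.7608

Var(C) = 0.7²·10.8² + 0.3²·18.9² + 2·[0.21·10.8·18.9·0.39] = 89.3025 + 33.4349 = 122.737.
With uncorrelated errors the cross-covariances are all true-score covariance, so they carry over unchanged; only the diagonal terms shrink to ρᵢσᵢ².
True-score variance = [0.7²·10.8²·0.61 + 0.3²·18.9²·0.78] + 33.4349 = 59.9398 + 33.4349 = 93.3747.
Reliability = 93.3747 / 122.737 = 0.7608.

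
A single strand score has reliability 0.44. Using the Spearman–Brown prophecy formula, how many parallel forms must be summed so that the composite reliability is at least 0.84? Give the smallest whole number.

k ≥ ρ*(1−ρ₁)/(ρ₁(1−ρ*)) = 0.84·0.56 / (0.44·0.16) = 6.682.
Smallest integer k = 7.

7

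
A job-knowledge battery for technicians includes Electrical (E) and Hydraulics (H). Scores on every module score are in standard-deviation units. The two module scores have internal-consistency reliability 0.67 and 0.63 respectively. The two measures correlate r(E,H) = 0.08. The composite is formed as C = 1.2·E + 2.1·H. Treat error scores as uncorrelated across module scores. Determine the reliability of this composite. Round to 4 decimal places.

0.6631

Var(C) = 1.2² + 2.1² + 2·[2.52·0.08] = 5.85 + 0.4032 = 6.2532.
With uncorrelated errors the cross-covariances are all true-score covariance, so they carry over unchanged; only the diagonal terms shrink to ρᵢσᵢ².
True-score variance = [1.2²·0.67 + 2.1²·0.63] + 0.4032 = 3.7431 + 0.4032 = 4.1463.
Reliability = 4.1463 / 6.2532 = 0.6631.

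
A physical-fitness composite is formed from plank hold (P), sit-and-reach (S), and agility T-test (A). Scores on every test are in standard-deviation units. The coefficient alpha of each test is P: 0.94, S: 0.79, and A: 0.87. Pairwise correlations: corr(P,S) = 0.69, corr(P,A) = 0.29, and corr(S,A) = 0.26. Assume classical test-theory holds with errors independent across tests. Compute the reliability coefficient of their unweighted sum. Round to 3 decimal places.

Var(P+S+A) = 3 + 2·[0.69 + 0.29 + 0.26] = 3 + 2.48 = 5.48.
Because errors are independent across components, Cov(Tᵢ,Tⱼ) = Cov(Xᵢ,Xⱼ); the off-diagonal part of the true-score variance is the same as above.
True-score variance = [0.94 + 0.79 + 0.87] + 2.48 = 2.6 + 2.48 = 5.08.
Reliability = 5.08 / 5.48 = 0.927.

0.927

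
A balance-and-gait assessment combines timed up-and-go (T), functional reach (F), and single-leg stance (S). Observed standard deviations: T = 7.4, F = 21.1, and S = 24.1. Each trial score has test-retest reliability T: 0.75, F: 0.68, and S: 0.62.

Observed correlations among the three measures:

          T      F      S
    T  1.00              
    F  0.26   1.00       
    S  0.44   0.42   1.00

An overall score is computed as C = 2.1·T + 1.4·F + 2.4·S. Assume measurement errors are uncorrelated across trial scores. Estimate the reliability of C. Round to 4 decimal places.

0.7674

Var(C) = 2.1²·7.4² + 1.4²·21.1² + 2.4²·24.1² + 2·[2.94·7.4·21.1·0.26 + 5.04·7.4·24.1·0.44 + 3.36·21.1·24.1·0.42] = 4459.57 + 2464.9 = 6924.47.
With uncorrelated errors the cross-covariances are all true-score covariance, so they carry over unchanged; only the diagonal terms shrink to ρᵢσᵢ².
True-score variance = [2.1²·7.4²·0.75 + 1.4²·21.1²·0.68 + 2.4²·24.1²·0.62] + 2464.9 = 2848.68 + 2464.9 = 5313.58.
Reliability = 5313.58 / 6924.47 = 0.7674.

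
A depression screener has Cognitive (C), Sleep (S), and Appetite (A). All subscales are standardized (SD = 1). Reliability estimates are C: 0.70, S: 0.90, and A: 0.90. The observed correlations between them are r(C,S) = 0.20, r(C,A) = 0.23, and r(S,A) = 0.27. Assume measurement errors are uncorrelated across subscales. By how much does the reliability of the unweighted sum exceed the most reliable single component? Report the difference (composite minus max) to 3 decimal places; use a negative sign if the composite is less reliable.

Var(sum) = 3 + 1.4 = 4.4; true-score variance = 2.5 + 1.4 = 3.9; composite reliability = 0.8864.
Max component reliability = 0.9000.
Difference = 0.8864 − 0.9000 = -0.014.

-0.014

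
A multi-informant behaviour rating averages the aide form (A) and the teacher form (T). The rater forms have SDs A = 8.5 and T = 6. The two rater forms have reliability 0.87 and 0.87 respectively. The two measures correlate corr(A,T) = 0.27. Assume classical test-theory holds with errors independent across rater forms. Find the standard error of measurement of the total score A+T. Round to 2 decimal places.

Var(total) = 108.25 + 27.54 = 135.79.
True-score variance = 94.1775 + 27.54 = 121.718, so reliability = 0.8964.
Error variance = 135.79 − 121.718 = 14.0725; SEM = √14.0725 = 3.75.

3.75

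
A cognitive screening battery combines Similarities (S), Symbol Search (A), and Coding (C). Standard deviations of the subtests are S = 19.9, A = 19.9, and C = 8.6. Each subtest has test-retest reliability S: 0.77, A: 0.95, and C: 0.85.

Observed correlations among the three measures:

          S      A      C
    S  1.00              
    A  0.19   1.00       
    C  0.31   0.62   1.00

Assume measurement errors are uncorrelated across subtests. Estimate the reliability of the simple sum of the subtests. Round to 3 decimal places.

0.909

Var(S+A+C) = 19.9² + 19.9² + 8.6² + 2·[19.9·19.9·0.19 + 19.9·8.6·0.31 + 19.9·8.6·0.62] = 865.98 + 468.804 = 1334.78.
With uncorrelated errors the cross-covariances are all true-score covariance, so they carry over unchanged; only the diagonal terms shrink to ρᵢσᵢ².
True-score variance = [19.9²·0.77 + 19.9²·0.95 + 8.6²·0.85] + 468.804 = 744.003 + 468.804 = 1212.81.
Reliability = 1212.81 / 1334.78 = 0.909.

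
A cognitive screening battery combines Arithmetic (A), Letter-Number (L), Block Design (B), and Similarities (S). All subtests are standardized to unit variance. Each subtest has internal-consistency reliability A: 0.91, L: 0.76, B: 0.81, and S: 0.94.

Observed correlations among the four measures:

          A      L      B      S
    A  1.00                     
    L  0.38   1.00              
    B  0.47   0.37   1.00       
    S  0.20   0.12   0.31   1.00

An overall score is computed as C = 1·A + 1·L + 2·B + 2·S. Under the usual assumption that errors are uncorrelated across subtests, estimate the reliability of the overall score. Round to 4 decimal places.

Var(C) = 1 + 1 + 2² + 2² + 2·[0.38 + 2·0.47 + 2·0.20 + 2·0.37 + 2·0.12 + 4·0.31] = 10 + 7.88 = 17.88.
With uncorrelated errors the cross-covariances are all true-score covariance, so they carry over unchanged; only the diagonal terms shrink to ρᵢσᵢ².
True-score variance = [0.91 + 0.76 + 2²·0.81 + 2²·0.94] + 7.88 = 8.67 + 7.88 = 16.55.
Reliability = 16.55 / 17.88 = 0.9256.

0.9256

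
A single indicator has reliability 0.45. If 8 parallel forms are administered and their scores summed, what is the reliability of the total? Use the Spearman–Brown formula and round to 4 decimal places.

ρ_k = kρ / (1 + (k−1)ρ) = 8·0.45 / (1 + 7·0.45) = 3.600 / 4.150 = 0.8675.

0.8675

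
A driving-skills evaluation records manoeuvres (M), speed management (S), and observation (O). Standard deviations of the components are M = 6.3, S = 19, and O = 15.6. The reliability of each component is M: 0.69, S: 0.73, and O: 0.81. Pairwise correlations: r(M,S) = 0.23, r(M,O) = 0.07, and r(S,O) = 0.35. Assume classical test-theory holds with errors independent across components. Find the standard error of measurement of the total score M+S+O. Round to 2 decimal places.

Var(total) = 644.05 + 276.301 = 920.351.
True-score variance = 488.038 + 276.301 = 764.339, so reliability = 0.8305.
Error variance = 920.351 − 764.339 = 156.012; SEM = √156.012 = 12.49.

12.49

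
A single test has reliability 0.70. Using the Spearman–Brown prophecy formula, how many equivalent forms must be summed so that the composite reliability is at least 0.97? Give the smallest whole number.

14

k ≥ ρ*(1−ρ₁)/(ρ₁(1−ρ*)) = 0.97·0.30 / (0.70·0.03) = 13.857.
Smallest integer k = 14.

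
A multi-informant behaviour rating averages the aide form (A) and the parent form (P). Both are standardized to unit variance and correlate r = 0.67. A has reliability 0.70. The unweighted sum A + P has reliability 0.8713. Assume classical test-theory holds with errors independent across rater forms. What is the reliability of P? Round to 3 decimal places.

Var(A+P) = 2 + 2·0.67 = 3.340.
True-score variance = ρ_A + ρ_P + 2·0.67, so 0.8713 = (0.70 + ρ_P + 1.34) / 3.340.
ρ_P = 0.8713·3.340 − 0.70 − 1.34 = 0.870.

0.870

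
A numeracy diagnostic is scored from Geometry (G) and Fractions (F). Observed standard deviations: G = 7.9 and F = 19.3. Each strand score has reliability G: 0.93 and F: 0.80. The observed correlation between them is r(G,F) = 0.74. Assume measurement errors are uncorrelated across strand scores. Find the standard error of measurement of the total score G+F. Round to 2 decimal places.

8.88

Var(total) = 434.9 + 225.656 = 660.556.
True-score variance = 356.033 + 225.656 = 581.689, so reliability = 0.8806.
Error variance = 660.556 − 581.689 = 78.8667; SEM = √78.8667 = 8.88.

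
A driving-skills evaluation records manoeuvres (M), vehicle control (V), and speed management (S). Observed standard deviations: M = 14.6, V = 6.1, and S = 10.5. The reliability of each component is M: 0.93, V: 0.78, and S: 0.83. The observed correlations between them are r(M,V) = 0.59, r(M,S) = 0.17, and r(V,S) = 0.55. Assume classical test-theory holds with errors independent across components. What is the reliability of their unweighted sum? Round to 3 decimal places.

Var(M+V+S) = 14.6² + 6.1² + 10.5² + 2·[14.6·6.1·0.59 + 14.6·10.5·0.17 + 6.1·10.5·0.55] = 360.62 + 227.668 = 588.288.
Because errors are independent across components, Cov(Tᵢ,Tⱼ) = Cov(Xᵢ,Xⱼ); the off-diagonal part of the true-score variance is the same as above.
True-score variance = [14.6²·0.93 + 6.1²·0.78 + 10.5²·0.83] + 227.668 = 318.77 + 227.668 = 546.438.
Reliability = 546.438 / 588.288 = 0.929.

0.929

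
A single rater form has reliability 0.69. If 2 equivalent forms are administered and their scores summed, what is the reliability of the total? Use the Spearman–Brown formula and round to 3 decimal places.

ρ_k = kρ / (1 + (k−1)ρ) = 2·0.69 / (1 + 1·0.69) = 1.380 / 1.690 = 0.817.

0.817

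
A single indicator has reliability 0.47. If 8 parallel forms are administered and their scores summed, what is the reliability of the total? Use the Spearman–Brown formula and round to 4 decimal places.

ρ_k = kρ / (1 + (k−1)ρ) = 8·0.47 / (1 + 7·0.47) = 3.760 / 4.290 = 0.8765.

0.8765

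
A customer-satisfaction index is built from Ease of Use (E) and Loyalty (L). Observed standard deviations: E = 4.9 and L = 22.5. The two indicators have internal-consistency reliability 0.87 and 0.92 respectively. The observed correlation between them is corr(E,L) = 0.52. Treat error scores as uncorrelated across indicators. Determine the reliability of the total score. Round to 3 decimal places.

Var(E+L) = 4.9² + 22.5² + 2·[4.9·22.5·0.52] = 530.26 + 114.66 = 644.92.
Because errors are independent across components, Cov(Tᵢ,Tⱼ) = Cov(Xᵢ,Xⱼ); the off-diagonal part of the true-score variance is the same as above.
True-score variance = [4.9²·0.87 + 22.5²·0.92] + 114.66 = 486.639 + 114.66 = 601.299.
Reliability = 601.299 / 644.92 = 0.932.

0.932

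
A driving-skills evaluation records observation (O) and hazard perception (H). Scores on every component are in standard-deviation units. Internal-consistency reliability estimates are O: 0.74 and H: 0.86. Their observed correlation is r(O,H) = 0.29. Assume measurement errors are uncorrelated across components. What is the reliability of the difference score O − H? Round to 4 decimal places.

0.7183

Var(O−H) = 1 + 1 − 2·0.29 = 2 − 0.58 = 1.42.
Because errors are independent across components, Cov(Tᵢ,Tⱼ) = Cov(Xᵢ,Xⱼ); the off-diagonal part of the true-score variance is the same as above.
True-score variance = [0.74 + 0.86] − 0.58 = 1.6 − 0.58 = 1.02.
Reliability = 1.02 / 1.42 = 0.7183.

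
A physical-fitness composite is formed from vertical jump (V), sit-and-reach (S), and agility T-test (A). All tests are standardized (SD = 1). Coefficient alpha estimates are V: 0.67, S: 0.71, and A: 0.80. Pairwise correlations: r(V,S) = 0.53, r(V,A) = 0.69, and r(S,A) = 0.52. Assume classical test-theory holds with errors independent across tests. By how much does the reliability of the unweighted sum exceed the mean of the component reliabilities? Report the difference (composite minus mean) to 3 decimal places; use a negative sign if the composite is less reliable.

Var(sum) = 3 + 3.48 = 6.48; true-score variance = 2.18 + 3.48 = 5.66; composite reliability = 0.8735.
Mean component reliability = 0.7267.
Difference = 0.8735 − 0.7267 = 0.147.

0.147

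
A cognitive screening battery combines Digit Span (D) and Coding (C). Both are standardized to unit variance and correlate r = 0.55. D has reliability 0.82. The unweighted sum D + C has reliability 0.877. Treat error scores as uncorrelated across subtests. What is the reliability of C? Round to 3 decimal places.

0.799

Var(D+C) = 2 + 2·0.55 = 3.100.
True-score variance = ρ_D + ρ_C + 2·0.55, so 0.877 = (0.82 + ρ_C + 1.10) / 3.100.
ρ_C = 0.877·3.100 − 0.82 − 1.10 = 0.799.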